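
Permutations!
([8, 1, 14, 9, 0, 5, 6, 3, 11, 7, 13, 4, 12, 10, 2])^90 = (14)(0 11)(4 8)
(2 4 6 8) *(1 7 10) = (1 7 10)(2 4 6 8) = [0, 7, 4, 3, 6, 5, 8, 10, 2, 9, 1]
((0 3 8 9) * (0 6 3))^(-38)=(3 9)(6 8)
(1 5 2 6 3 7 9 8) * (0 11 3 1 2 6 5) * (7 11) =(0 7 9 8 2 5 6 1)(3 11) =[7, 0, 5, 11, 4, 6, 1, 9, 2, 8, 10, 3]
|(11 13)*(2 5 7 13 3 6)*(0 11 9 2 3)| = 10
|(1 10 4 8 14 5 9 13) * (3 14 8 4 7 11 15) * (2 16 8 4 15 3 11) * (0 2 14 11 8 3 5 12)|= 39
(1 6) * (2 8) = (1 6)(2 8) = [0, 6, 8, 3, 4, 5, 1, 7, 2]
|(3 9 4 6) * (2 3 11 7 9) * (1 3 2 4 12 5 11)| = 20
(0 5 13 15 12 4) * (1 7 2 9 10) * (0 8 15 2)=(0 5 13 2 9 10 1 7)(4 8 15 12)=[5, 7, 9, 3, 8, 13, 6, 0, 15, 10, 1, 11, 4, 2, 14, 12]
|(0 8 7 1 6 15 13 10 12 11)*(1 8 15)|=|(0 15 13 10 12 11)(1 6)(7 8)|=6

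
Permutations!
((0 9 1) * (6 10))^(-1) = (0 1 9)(6 10)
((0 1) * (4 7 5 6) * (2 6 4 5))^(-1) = ((0 1)(2 6 5 4 7))^(-1) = (0 1)(2 7 4 5 6)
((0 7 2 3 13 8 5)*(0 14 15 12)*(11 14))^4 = (0 13 14 7 8 15 2 5 12 3 11)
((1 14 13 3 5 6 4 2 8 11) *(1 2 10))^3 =(1 3 4 14 5 10 13 6)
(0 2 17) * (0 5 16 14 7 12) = (0 2 17 5 16 14 7 12) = [2, 1, 17, 3, 4, 16, 6, 12, 8, 9, 10, 11, 0, 13, 7, 15, 14, 5]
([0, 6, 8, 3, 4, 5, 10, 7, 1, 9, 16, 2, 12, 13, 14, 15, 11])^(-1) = [0, 8, 11, 3, 4, 5, 1, 7, 2, 9, 6, 16, 12, 13, 14, 15, 10]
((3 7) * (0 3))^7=(0 3 7)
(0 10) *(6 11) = (0 10)(6 11) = [10, 1, 2, 3, 4, 5, 11, 7, 8, 9, 0, 6]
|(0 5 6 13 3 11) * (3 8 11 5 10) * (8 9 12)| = 10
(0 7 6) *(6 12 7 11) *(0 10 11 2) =(0 2)(6 10 11)(7 12) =[2, 1, 0, 3, 4, 5, 10, 12, 8, 9, 11, 6, 7]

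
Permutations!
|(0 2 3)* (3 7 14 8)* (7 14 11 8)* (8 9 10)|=9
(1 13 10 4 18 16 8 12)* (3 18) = (1 13 10 4 3 18 16 8 12) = [0, 13, 2, 18, 3, 5, 6, 7, 12, 9, 4, 11, 1, 10, 14, 15, 8, 17, 16]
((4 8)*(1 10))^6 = ((1 10)(4 8))^6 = (10)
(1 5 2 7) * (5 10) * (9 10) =[0, 9, 7, 3, 4, 2, 6, 1, 8, 10, 5] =(1 9 10 5 2 7)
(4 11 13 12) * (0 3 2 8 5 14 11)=(0 3 2 8 5 14 11 13 12 4)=[3, 1, 8, 2, 0, 14, 6, 7, 5, 9, 10, 13, 4, 12, 11]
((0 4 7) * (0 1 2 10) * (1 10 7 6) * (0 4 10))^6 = (0 7 2 1 6 4 10)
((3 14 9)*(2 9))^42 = (2 3)(9 14)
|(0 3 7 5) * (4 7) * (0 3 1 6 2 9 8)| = 12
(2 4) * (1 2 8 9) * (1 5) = (1 2 4 8 9 5) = [0, 2, 4, 3, 8, 1, 6, 7, 9, 5]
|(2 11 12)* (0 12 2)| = |(0 12)(2 11)| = 2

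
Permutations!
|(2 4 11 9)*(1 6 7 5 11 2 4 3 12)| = 10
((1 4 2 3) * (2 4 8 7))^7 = (1 7 3 8 2)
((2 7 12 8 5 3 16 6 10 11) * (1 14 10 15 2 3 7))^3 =((1 14 10 11 3 16 6 15 2)(5 7 12 8))^3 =(1 11 6)(2 10 16)(3 15 14)(5 8 12 7)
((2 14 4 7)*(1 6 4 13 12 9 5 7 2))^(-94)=(1 12 4 5 14)(2 7 13 6 9)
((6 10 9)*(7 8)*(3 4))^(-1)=((3 4)(6 10 9)(7 8))^(-1)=(3 4)(6 9 10)(7 8)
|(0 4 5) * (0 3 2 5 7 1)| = 12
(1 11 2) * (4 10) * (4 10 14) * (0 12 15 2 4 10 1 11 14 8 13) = (0 12 15 2 11 4 8 13)(1 14 10) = [12, 14, 11, 3, 8, 5, 6, 7, 13, 9, 1, 4, 15, 0, 10, 2]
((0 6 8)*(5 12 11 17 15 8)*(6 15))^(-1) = (0 8 15)(5 6 17 11 12)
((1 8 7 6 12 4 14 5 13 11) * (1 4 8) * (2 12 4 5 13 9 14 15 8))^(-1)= ((2 12)(4 15 8 7 6)(5 9 14 13 11))^(-1)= (2 12)(4 6 7 8 15)(5 11 13 14 9)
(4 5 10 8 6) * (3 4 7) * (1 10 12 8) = (1 10)(3 4 5 12 8 6 7) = [0, 10, 2, 4, 5, 12, 7, 3, 6, 9, 1, 11, 8]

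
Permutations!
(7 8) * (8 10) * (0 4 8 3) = (0 4 8 7 10 3) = [4, 1, 2, 0, 8, 5, 6, 10, 7, 9, 3]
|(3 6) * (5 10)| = |(3 6)(5 10)| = 2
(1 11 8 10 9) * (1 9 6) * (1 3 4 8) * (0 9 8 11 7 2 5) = (0 9 8 10 6 3 4 11 1 7 2 5) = [9, 7, 5, 4, 11, 0, 3, 2, 10, 8, 6, 1]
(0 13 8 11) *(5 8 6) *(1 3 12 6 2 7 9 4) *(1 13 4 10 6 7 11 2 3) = (0 4 13 3 12 7 9 10 6 5 8 2 11) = [4, 1, 11, 12, 13, 8, 5, 9, 2, 10, 6, 0, 7, 3]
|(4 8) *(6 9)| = 2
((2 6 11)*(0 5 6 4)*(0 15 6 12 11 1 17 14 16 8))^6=(0 15 8 4 16 2 14 11 17 12 1 5 6)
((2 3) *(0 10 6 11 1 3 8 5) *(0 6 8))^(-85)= ((0 10 8 5 6 11 1 3 2))^(-85)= (0 11 10 1 8 3 5 2 6)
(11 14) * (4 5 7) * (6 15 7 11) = (4 5 11 14 6 15 7) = [0, 1, 2, 3, 5, 11, 15, 4, 8, 9, 10, 14, 12, 13, 6, 7]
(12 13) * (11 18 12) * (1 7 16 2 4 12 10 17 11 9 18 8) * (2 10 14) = (1 7 16 10 17 11 8)(2 4 12 13 9 18 14) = [0, 7, 4, 3, 12, 5, 6, 16, 1, 18, 17, 8, 13, 9, 2, 15, 10, 11, 14]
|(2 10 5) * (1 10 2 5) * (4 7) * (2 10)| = |(1 2 10)(4 7)| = 6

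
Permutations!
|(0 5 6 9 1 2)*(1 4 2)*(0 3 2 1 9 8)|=|(0 5 6 8)(1 9 4)(2 3)|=12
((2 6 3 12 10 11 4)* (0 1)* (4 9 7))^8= (2 4 7 9 11 10 12 3 6)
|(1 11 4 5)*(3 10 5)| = 6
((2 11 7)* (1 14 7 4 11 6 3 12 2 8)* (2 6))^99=(1 8 7 14)(4 11)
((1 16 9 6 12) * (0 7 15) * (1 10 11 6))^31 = ((0 7 15)(1 16 9)(6 12 10 11))^31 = (0 7 15)(1 16 9)(6 11 10 12)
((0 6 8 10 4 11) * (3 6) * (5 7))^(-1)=((0 3 6 8 10 4 11)(5 7))^(-1)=(0 11 4 10 8 6 3)(5 7)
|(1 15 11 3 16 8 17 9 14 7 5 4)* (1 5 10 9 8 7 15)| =|(3 16 7 10 9 14 15 11)(4 5)(8 17)| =8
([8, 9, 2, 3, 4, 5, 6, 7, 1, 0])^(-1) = (0 9 1 8)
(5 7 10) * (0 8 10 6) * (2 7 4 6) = (0 8 10 5 4 6)(2 7) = [8, 1, 7, 3, 6, 4, 0, 2, 10, 9, 5]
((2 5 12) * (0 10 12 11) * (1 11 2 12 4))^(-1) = ((12)(0 10 4 1 11)(2 5))^(-1) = (12)(0 11 1 4 10)(2 5)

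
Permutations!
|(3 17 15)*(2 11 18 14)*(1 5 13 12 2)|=24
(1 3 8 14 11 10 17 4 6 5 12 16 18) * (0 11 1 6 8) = (0 11 10 17 4 8 14 1 3)(5 12 16 18 6) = [11, 3, 2, 0, 8, 12, 5, 7, 14, 9, 17, 10, 16, 13, 1, 15, 18, 4, 6]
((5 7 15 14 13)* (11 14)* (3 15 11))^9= (3 15)(5 13 14 11 7)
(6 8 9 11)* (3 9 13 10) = (3 9 11 6 8 13 10) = [0, 1, 2, 9, 4, 5, 8, 7, 13, 11, 3, 6, 12, 10]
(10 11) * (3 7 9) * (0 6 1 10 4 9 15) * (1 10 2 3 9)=(0 6 10 11 4 1 2 3 7 15)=[6, 2, 3, 7, 1, 5, 10, 15, 8, 9, 11, 4, 12, 13, 14, 0]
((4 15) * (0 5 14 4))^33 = ((0 5 14 4 15))^33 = (0 4 5 15 14)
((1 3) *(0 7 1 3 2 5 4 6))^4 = (0 5 7 4 1 6 2)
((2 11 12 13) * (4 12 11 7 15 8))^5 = (2 12 8 7 13 4 15) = ((2 7 15 8 4 12 13))^5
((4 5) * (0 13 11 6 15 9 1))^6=(0 1 9 15 6 11 13)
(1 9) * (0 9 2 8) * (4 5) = (0 9 1 2 8)(4 5) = [9, 2, 8, 3, 5, 4, 6, 7, 0, 1]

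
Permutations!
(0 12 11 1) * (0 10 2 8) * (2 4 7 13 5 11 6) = (0 12 6 2 8)(1 10 4 7 13 5 11) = [12, 10, 8, 3, 7, 11, 2, 13, 0, 9, 4, 1, 6, 5]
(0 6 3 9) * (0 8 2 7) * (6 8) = (0 8 2 7)(3 9 6) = [8, 1, 7, 9, 4, 5, 3, 0, 2, 6]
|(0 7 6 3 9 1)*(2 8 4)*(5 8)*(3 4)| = 10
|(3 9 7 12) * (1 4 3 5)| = 7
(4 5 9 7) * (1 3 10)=(1 3 10)(4 5 9 7)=[0, 3, 2, 10, 5, 9, 6, 4, 8, 7, 1]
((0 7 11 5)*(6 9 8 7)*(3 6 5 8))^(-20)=(3 6 9)(7 11 8)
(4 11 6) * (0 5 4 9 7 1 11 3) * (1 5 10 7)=(0 10 7 5 4 3)(1 11 6 9)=[10, 11, 2, 0, 3, 4, 9, 5, 8, 1, 7, 6]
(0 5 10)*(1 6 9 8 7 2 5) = (0 1 6 9 8 7 2 5 10) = [1, 6, 5, 3, 4, 10, 9, 2, 7, 8, 0]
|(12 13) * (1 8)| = 2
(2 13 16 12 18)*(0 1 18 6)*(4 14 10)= [1, 18, 13, 3, 14, 5, 0, 7, 8, 9, 4, 11, 6, 16, 10, 15, 12, 17, 2]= (0 1 18 2 13 16 12 6)(4 14 10)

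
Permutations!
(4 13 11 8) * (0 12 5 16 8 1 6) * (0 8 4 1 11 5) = [12, 6, 2, 3, 13, 16, 8, 7, 1, 9, 10, 11, 0, 5, 14, 15, 4] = (0 12)(1 6 8)(4 13 5 16)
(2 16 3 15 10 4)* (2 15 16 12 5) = [0, 1, 12, 16, 15, 2, 6, 7, 8, 9, 4, 11, 5, 13, 14, 10, 3] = (2 12 5)(3 16)(4 15 10)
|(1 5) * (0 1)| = |(0 1 5)| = 3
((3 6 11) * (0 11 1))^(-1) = ((0 11 3 6 1))^(-1) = (0 1 6 3 11)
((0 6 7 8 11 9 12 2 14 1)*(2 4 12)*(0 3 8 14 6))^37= (1 3 8 11 9 2 6 7 14)(4 12)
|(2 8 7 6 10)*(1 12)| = 10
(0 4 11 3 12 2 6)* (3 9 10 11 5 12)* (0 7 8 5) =(0 4)(2 6 7 8 5 12)(9 10 11) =[4, 1, 6, 3, 0, 12, 7, 8, 5, 10, 11, 9, 2]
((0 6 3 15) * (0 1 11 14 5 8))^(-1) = (0 8 5 14 11 1 15 3 6)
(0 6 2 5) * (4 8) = (0 6 2 5)(4 8) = [6, 1, 5, 3, 8, 0, 2, 7, 4]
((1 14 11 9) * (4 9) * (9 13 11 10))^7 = (1 9 10 14)(4 13 11)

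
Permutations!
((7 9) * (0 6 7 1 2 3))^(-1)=(0 3 2 1 9 7 6)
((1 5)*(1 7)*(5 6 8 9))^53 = ((1 6 8 9 5 7))^53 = (1 7 5 9 8 6)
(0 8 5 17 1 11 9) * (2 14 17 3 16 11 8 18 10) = (0 18 10 2 14 17 1 8 5 3 16 11 9) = [18, 8, 14, 16, 4, 3, 6, 7, 5, 0, 2, 9, 12, 13, 17, 15, 11, 1, 10]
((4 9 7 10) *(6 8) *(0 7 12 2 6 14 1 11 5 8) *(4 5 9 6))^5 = (0 14 2 10 11 6 8 12 7 1 4 5 9)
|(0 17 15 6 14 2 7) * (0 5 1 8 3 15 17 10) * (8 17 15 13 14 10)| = |(0 8 3 13 14 2 7 5 1 17 15 6 10)| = 13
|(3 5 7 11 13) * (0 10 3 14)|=8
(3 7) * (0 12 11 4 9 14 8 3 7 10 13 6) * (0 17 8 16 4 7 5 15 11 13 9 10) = (0 12 13 6 17 8 3)(4 10 9 14 16)(5 15 11 7) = [12, 1, 2, 0, 10, 15, 17, 5, 3, 14, 9, 7, 13, 6, 16, 11, 4, 8]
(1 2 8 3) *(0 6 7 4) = (0 6 7 4)(1 2 8 3) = [6, 2, 8, 1, 0, 5, 7, 4, 3]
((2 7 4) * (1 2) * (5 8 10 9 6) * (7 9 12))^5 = ((1 2 9 6 5 8 10 12 7 4))^5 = (1 8)(2 10)(4 5)(6 7)(9 12)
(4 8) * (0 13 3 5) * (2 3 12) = (0 13 12 2 3 5)(4 8) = [13, 1, 3, 5, 8, 0, 6, 7, 4, 9, 10, 11, 2, 12]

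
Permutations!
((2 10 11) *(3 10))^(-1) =(2 11 10 3)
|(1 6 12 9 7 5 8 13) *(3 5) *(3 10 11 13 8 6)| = 10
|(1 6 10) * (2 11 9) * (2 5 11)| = |(1 6 10)(5 11 9)| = 3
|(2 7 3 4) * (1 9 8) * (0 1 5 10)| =|(0 1 9 8 5 10)(2 7 3 4)| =12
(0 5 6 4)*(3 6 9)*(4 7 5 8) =(0 8 4)(3 6 7 5 9) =[8, 1, 2, 6, 0, 9, 7, 5, 4, 3]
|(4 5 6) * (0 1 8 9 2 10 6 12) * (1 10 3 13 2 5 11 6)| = |(0 10 1 8 9 5 12)(2 3 13)(4 11 6)| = 21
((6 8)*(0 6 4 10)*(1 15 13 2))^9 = ((0 6 8 4 10)(1 15 13 2))^9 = (0 10 4 8 6)(1 15 13 2)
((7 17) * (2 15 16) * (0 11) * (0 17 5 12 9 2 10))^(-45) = (0 10 16 15 2 9 12 5 7 17 11)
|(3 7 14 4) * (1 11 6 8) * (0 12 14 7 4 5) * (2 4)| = 12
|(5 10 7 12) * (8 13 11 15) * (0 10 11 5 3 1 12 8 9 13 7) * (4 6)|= 30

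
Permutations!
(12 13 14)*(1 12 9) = [0, 12, 2, 3, 4, 5, 6, 7, 8, 1, 10, 11, 13, 14, 9] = (1 12 13 14 9)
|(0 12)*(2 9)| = 2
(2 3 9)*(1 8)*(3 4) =(1 8)(2 4 3 9) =[0, 8, 4, 9, 3, 5, 6, 7, 1, 2]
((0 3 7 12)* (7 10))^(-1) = ((0 3 10 7 12))^(-1) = (0 12 7 10 3)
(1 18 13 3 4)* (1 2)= (1 18 13 3 4 2)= [0, 18, 1, 4, 2, 5, 6, 7, 8, 9, 10, 11, 12, 3, 14, 15, 16, 17, 13]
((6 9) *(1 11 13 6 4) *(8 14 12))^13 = (1 11 13 6 9 4)(8 14 12)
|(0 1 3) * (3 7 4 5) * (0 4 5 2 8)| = 8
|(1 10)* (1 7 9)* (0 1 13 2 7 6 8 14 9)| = 10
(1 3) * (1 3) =(3) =[0, 1, 2, 3]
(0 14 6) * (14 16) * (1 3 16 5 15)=(0 5 15 1 3 16 14 6)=[5, 3, 2, 16, 4, 15, 0, 7, 8, 9, 10, 11, 12, 13, 6, 1, 14]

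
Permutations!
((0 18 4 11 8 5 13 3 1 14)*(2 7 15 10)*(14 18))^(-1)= ((0 14)(1 18 4 11 8 5 13 3)(2 7 15 10))^(-1)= (0 14)(1 3 13 5 8 11 4 18)(2 10 15 7)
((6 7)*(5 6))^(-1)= ((5 6 7))^(-1)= (5 7 6)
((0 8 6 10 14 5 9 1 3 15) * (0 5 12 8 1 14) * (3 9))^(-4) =(0 12)(1 8)(3 5 15)(6 9)(10 14)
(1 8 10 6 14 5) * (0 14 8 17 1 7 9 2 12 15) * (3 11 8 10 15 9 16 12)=(0 14 5 7 16 12 9 2 3 11 8 15)(1 17)(6 10)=[14, 17, 3, 11, 4, 7, 10, 16, 15, 2, 6, 8, 9, 13, 5, 0, 12, 1]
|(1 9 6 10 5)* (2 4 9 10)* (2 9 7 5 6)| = 8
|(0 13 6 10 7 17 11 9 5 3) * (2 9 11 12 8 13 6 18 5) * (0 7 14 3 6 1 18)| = 26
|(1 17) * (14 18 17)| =|(1 14 18 17)| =4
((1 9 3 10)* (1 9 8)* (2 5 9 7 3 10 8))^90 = ((1 2 5 9 10 7 3 8))^90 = (1 5 10 3)(2 9 7 8)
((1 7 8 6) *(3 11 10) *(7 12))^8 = (1 8 12 6 7)(3 10 11)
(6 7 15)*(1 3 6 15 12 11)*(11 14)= (15)(1 3 6 7 12 14 11)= [0, 3, 2, 6, 4, 5, 7, 12, 8, 9, 10, 1, 14, 13, 11, 15]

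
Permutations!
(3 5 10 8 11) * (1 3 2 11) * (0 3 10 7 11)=(0 3 5 7 11 2)(1 10 8)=[3, 10, 0, 5, 4, 7, 6, 11, 1, 9, 8, 2]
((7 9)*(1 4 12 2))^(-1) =((1 4 12 2)(7 9))^(-1) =(1 2 12 4)(7 9)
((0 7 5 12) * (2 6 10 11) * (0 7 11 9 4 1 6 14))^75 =((0 11 2 14)(1 6 10 9 4)(5 12 7))^75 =(0 14 2 11)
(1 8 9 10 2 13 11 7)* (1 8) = (2 13 11 7 8 9 10) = [0, 1, 13, 3, 4, 5, 6, 8, 9, 10, 2, 7, 12, 11]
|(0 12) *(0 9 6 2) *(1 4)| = 10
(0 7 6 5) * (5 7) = (0 5)(6 7) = [5, 1, 2, 3, 4, 0, 7, 6]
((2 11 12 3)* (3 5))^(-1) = ((2 11 12 5 3))^(-1) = (2 3 5 12 11)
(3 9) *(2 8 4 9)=(2 8 4 9 3)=[0, 1, 8, 2, 9, 5, 6, 7, 4, 3]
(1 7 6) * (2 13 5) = (1 7 6)(2 13 5) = [0, 7, 13, 3, 4, 2, 1, 6, 8, 9, 10, 11, 12, 5]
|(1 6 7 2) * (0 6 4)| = |(0 6 7 2 1 4)| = 6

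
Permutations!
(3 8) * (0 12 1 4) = (0 12 1 4)(3 8) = [12, 4, 2, 8, 0, 5, 6, 7, 3, 9, 10, 11, 1]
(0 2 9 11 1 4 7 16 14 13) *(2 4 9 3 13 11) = (0 4 7 16 14 11 1 9 2 3 13) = [4, 9, 3, 13, 7, 5, 6, 16, 8, 2, 10, 1, 12, 0, 11, 15, 14]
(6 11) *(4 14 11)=[0, 1, 2, 3, 14, 5, 4, 7, 8, 9, 10, 6, 12, 13, 11]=(4 14 11 6)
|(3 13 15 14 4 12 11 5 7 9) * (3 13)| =9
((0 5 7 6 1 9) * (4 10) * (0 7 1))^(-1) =(0 6 7 9 1 5)(4 10)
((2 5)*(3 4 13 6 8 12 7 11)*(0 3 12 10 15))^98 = ((0 3 4 13 6 8 10 15)(2 5)(7 11 12))^98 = (0 4 6 10)(3 13 8 15)(7 12 11)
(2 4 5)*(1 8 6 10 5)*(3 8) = (1 3 8 6 10 5 2 4) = [0, 3, 4, 8, 1, 2, 10, 7, 6, 9, 5]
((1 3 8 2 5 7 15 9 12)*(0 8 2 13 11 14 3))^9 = (0 15 3 8 9 2 13 12 5 11 1 7 14)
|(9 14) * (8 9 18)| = |(8 9 14 18)| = 4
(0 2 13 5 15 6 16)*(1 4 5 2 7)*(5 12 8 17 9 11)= (0 7 1 4 12 8 17 9 11 5 15 6 16)(2 13)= [7, 4, 13, 3, 12, 15, 16, 1, 17, 11, 10, 5, 8, 2, 14, 6, 0, 9]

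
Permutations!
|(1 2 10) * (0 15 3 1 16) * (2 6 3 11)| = 6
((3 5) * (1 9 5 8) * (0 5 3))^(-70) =(1 3)(8 9)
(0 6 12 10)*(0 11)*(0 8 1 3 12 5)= (0 6 5)(1 3 12 10 11 8)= [6, 3, 2, 12, 4, 0, 5, 7, 1, 9, 11, 8, 10]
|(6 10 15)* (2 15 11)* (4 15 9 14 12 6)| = 14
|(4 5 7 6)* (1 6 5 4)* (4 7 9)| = 4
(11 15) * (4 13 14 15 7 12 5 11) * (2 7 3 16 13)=[0, 1, 7, 16, 2, 11, 6, 12, 8, 9, 10, 3, 5, 14, 15, 4, 13]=(2 7 12 5 11 3 16 13 14 15 4)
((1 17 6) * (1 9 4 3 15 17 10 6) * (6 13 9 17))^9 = ((1 10 13 9 4 3 15 6 17))^9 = (17)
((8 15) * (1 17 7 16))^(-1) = ((1 17 7 16)(8 15))^(-1) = (1 16 7 17)(8 15)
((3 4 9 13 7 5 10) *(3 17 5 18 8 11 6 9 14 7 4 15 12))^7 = (3 15 12)(4 9 11 18 14 13 6 8 7)(5 10 17)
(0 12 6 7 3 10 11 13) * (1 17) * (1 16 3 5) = [12, 17, 2, 10, 4, 1, 7, 5, 8, 9, 11, 13, 6, 0, 14, 15, 3, 16] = (0 12 6 7 5 1 17 16 3 10 11 13)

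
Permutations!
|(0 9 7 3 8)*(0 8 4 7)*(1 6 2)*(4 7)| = 6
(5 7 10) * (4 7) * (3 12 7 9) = (3 12 7 10 5 4 9) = [0, 1, 2, 12, 9, 4, 6, 10, 8, 3, 5, 11, 7]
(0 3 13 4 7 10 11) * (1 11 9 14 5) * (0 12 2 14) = [3, 11, 14, 13, 7, 1, 6, 10, 8, 0, 9, 12, 2, 4, 5] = (0 3 13 4 7 10 9)(1 11 12 2 14 5)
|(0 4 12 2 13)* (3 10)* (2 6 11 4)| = 12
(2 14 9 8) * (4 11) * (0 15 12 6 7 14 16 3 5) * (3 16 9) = (16)(0 15 12 6 7 14 3 5)(2 9 8)(4 11) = [15, 1, 9, 5, 11, 0, 7, 14, 2, 8, 10, 4, 6, 13, 3, 12, 16]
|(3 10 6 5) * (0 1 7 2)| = 4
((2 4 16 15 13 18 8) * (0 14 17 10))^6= (0 17)(2 8 18 13 15 16 4)(10 14)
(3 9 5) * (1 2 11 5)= (1 2 11 5 3 9)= [0, 2, 11, 9, 4, 3, 6, 7, 8, 1, 10, 5]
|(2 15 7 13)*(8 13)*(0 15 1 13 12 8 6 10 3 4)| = 42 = |(0 15 7 6 10 3 4)(1 13 2)(8 12)|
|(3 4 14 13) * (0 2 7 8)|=|(0 2 7 8)(3 4 14 13)|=4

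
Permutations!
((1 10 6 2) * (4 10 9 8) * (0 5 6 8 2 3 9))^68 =(0 2 3 5 1 9 6)(4 8 10)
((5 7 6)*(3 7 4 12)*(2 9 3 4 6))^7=(2 7 3 9)(4 12)(5 6)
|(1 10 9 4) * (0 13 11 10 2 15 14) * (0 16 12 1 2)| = 12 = |(0 13 11 10 9 4 2 15 14 16 12 1)|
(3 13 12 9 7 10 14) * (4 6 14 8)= [0, 1, 2, 13, 6, 5, 14, 10, 4, 7, 8, 11, 9, 12, 3]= (3 13 12 9 7 10 8 4 6 14)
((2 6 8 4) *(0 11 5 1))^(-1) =((0 11 5 1)(2 6 8 4))^(-1) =(0 1 5 11)(2 4 8 6)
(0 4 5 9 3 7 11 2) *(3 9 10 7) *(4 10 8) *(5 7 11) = (0 10 11 2)(4 7 5 8) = [10, 1, 0, 3, 7, 8, 6, 5, 4, 9, 11, 2]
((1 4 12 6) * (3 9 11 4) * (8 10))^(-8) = ((1 3 9 11 4 12 6)(8 10))^(-8) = (1 6 12 4 11 9 3)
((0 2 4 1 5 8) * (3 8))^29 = (0 2 4 1 5 3 8)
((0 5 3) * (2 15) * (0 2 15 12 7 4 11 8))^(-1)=(15)(0 8 11 4 7 12 2 3 5)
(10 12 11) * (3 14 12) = (3 14 12 11 10) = [0, 1, 2, 14, 4, 5, 6, 7, 8, 9, 3, 10, 11, 13, 12]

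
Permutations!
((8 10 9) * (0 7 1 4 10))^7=(10)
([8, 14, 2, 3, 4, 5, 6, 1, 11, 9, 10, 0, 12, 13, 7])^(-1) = [11, 7, 2, 3, 4, 5, 6, 14, 0, 9, 10, 8, 12, 13, 1]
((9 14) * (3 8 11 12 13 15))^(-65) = (3 8 11 12 13 15)(9 14)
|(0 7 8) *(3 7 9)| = 5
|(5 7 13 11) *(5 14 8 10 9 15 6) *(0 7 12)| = |(0 7 13 11 14 8 10 9 15 6 5 12)| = 12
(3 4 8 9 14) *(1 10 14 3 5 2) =(1 10 14 5 2)(3 4 8 9) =[0, 10, 1, 4, 8, 2, 6, 7, 9, 3, 14, 11, 12, 13, 5]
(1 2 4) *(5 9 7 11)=(1 2 4)(5 9 7 11)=[0, 2, 4, 3, 1, 9, 6, 11, 8, 7, 10, 5]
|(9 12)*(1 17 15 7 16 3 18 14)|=8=|(1 17 15 7 16 3 18 14)(9 12)|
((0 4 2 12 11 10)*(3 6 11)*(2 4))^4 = ((0 2 12 3 6 11 10))^4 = (0 6 2 11 12 10 3)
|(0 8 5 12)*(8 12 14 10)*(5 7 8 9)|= 4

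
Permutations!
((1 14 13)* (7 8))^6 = (14)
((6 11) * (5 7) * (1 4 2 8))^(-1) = (1 8 2 4)(5 7)(6 11)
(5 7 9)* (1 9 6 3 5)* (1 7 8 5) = (1 9 7 6 3)(5 8) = [0, 9, 2, 1, 4, 8, 3, 6, 5, 7]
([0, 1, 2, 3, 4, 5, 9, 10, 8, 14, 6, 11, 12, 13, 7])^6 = [0, 1, 2, 3, 4, 5, 9, 10, 8, 14, 6, 11, 12, 13, 7]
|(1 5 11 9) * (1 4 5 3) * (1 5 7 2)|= |(1 3 5 11 9 4 7 2)|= 8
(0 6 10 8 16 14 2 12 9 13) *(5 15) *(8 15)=(0 6 10 15 5 8 16 14 2 12 9 13)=[6, 1, 12, 3, 4, 8, 10, 7, 16, 13, 15, 11, 9, 0, 2, 5, 14]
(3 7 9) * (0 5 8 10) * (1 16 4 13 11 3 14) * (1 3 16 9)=(0 5 8 10)(1 9 14 3 7)(4 13 11 16)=[5, 9, 2, 7, 13, 8, 6, 1, 10, 14, 0, 16, 12, 11, 3, 15, 4]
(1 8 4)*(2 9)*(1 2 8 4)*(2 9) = (1 4 9 8) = [0, 4, 2, 3, 9, 5, 6, 7, 1, 8]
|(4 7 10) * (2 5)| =|(2 5)(4 7 10)| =6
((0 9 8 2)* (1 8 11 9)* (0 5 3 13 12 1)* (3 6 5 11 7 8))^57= ((1 3 13 12)(2 11 9 7 8)(5 6))^57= (1 3 13 12)(2 9 8 11 7)(5 6)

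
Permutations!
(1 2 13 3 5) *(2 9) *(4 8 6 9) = (1 4 8 6 9 2 13 3 5) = [0, 4, 13, 5, 8, 1, 9, 7, 6, 2, 10, 11, 12, 3]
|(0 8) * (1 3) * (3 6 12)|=|(0 8)(1 6 12 3)|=4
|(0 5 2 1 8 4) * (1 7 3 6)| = 9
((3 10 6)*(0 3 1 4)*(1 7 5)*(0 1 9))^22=(0 3 10 6 7 5 9)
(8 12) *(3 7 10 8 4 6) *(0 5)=(0 5)(3 7 10 8 12 4 6)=[5, 1, 2, 7, 6, 0, 3, 10, 12, 9, 8, 11, 4]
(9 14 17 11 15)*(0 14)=(0 14 17 11 15 9)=[14, 1, 2, 3, 4, 5, 6, 7, 8, 0, 10, 15, 12, 13, 17, 9, 16, 11]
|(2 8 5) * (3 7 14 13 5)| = 7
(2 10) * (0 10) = [10, 1, 0, 3, 4, 5, 6, 7, 8, 9, 2] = (0 10 2)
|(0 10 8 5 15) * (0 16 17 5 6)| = |(0 10 8 6)(5 15 16 17)| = 4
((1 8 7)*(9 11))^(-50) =((1 8 7)(9 11))^(-50) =(11)(1 8 7)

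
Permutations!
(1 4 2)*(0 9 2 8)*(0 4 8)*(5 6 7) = (0 9 2 1 8 4)(5 6 7) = [9, 8, 1, 3, 0, 6, 7, 5, 4, 2]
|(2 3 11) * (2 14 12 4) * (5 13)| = |(2 3 11 14 12 4)(5 13)| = 6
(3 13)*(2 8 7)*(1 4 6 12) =[0, 4, 8, 13, 6, 5, 12, 2, 7, 9, 10, 11, 1, 3] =(1 4 6 12)(2 8 7)(3 13)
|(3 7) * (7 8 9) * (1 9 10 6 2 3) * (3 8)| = 12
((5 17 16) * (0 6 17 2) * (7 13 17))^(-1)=(0 2 5 16 17 13 7 6)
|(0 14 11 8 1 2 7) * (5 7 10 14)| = |(0 5 7)(1 2 10 14 11 8)| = 6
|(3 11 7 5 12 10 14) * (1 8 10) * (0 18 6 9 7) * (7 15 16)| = |(0 18 6 9 15 16 7 5 12 1 8 10 14 3 11)| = 15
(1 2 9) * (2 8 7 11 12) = (1 8 7 11 12 2 9) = [0, 8, 9, 3, 4, 5, 6, 11, 7, 1, 10, 12, 2]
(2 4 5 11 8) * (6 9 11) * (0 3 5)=(0 3 5 6 9 11 8 2 4)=[3, 1, 4, 5, 0, 6, 9, 7, 2, 11, 10, 8]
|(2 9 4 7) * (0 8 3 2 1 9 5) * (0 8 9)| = |(0 9 4 7 1)(2 5 8 3)| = 20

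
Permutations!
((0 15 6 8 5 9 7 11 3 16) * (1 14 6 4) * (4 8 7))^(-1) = (0 16 3 11 7 6 14 1 4 9 5 8 15)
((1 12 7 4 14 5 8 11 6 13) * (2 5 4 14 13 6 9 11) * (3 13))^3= (1 14 13 7 3 12 4)(9 11)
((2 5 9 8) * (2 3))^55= (9)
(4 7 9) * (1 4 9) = [0, 4, 2, 3, 7, 5, 6, 1, 8, 9] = (9)(1 4 7)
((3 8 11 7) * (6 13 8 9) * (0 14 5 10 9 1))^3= (0 10 13 7)(1 5 6 11)(3 14 9 8)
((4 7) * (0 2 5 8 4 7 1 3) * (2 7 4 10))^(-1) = ((0 7 4 1 3)(2 5 8 10))^(-1) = (0 3 1 4 7)(2 10 8 5)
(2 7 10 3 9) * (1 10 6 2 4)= (1 10 3 9 4)(2 7 6)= [0, 10, 7, 9, 1, 5, 2, 6, 8, 4, 3]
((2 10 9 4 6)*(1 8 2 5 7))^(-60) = ((1 8 2 10 9 4 6 5 7))^(-60) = (1 10 6)(2 4 7)(5 8 9)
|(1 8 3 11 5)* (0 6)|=|(0 6)(1 8 3 11 5)|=10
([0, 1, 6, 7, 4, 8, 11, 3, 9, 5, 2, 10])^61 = (2 6 11 10)(3 7)(5 8 9)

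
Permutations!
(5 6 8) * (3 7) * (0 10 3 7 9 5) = (0 10 3 9 5 6 8) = [10, 1, 2, 9, 4, 6, 8, 7, 0, 5, 3]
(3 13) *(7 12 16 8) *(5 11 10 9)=[0, 1, 2, 13, 4, 11, 6, 12, 7, 5, 9, 10, 16, 3, 14, 15, 8]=(3 13)(5 11 10 9)(7 12 16 8)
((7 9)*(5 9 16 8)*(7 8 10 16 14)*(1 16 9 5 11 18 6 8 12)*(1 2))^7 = (1 16 10 9 12 2)(6 18 11 8)(7 14)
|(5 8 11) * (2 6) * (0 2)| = 3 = |(0 2 6)(5 8 11)|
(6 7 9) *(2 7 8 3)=(2 7 9 6 8 3)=[0, 1, 7, 2, 4, 5, 8, 9, 3, 6]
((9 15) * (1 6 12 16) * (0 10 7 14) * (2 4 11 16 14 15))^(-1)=((0 10 7 15 9 2 4 11 16 1 6 12 14))^(-1)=(0 14 12 6 1 16 11 4 2 9 15 7 10)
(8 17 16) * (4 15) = [0, 1, 2, 3, 15, 5, 6, 7, 17, 9, 10, 11, 12, 13, 14, 4, 8, 16] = (4 15)(8 17 16)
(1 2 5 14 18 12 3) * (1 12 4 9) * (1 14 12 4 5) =(1 2)(3 4 9 14 18 5 12) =[0, 2, 1, 4, 9, 12, 6, 7, 8, 14, 10, 11, 3, 13, 18, 15, 16, 17, 5]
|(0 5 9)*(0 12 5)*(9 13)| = 4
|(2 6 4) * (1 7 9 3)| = |(1 7 9 3)(2 6 4)| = 12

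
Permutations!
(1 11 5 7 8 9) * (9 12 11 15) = (1 15 9)(5 7 8 12 11) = [0, 15, 2, 3, 4, 7, 6, 8, 12, 1, 10, 5, 11, 13, 14, 9]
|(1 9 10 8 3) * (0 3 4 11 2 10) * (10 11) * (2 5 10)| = |(0 3 1 9)(2 11 5 10 8 4)| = 12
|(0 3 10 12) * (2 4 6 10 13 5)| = |(0 3 13 5 2 4 6 10 12)| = 9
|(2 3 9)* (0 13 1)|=|(0 13 1)(2 3 9)|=3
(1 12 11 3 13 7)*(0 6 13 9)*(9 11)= (0 6 13 7 1 12 9)(3 11)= [6, 12, 2, 11, 4, 5, 13, 1, 8, 0, 10, 3, 9, 7]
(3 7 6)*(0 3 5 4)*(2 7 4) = (0 3 4)(2 7 6 5) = [3, 1, 7, 4, 0, 2, 5, 6]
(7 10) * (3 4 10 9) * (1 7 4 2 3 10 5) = [0, 7, 3, 2, 5, 1, 6, 9, 8, 10, 4] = (1 7 9 10 4 5)(2 3)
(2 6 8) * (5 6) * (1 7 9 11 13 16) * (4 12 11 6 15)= (1 7 9 6 8 2 5 15 4 12 11 13 16)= [0, 7, 5, 3, 12, 15, 8, 9, 2, 6, 10, 13, 11, 16, 14, 4, 1]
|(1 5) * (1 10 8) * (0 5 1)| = 4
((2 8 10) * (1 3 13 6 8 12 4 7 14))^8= ((1 3 13 6 8 10 2 12 4 7 14))^8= (1 4 10 13 14 12 8 3 7 2 6)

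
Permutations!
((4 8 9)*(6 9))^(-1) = ((4 8 6 9))^(-1) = (4 9 6 8)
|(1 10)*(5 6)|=|(1 10)(5 6)|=2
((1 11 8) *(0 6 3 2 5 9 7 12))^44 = ((0 6 3 2 5 9 7 12)(1 11 8))^44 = (0 5)(1 8 11)(2 12)(3 7)(6 9)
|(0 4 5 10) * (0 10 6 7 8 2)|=7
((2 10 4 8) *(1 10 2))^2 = (1 4)(8 10)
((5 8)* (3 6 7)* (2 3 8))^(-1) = (2 5 8 7 6 3)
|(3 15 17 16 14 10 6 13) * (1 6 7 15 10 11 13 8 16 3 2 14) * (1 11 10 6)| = |(2 14 10 7 15 17 3 6 8 16 11 13)| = 12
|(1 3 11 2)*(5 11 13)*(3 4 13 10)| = 6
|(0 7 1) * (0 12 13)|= 5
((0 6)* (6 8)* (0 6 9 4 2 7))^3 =(0 4)(2 8)(7 9)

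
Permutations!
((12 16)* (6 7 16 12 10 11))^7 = (6 16 11 7 10)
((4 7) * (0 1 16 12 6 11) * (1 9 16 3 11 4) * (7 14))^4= (0 6 1 9 4 3 16 14 11 12 7)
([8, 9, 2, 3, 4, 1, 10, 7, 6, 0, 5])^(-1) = (0 9 1 5 10 6 8)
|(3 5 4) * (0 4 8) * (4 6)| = 6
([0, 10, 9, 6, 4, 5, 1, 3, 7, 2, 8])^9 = [0, 7, 9, 10, 4, 5, 8, 1, 6, 2, 3]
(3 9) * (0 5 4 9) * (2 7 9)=[5, 1, 7, 0, 2, 4, 6, 9, 8, 3]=(0 5 4 2 7 9 3)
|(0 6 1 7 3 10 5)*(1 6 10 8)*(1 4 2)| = 6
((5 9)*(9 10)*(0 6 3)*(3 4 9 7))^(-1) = (0 3 7 10 5 9 4 6)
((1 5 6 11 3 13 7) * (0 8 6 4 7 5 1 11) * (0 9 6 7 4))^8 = ((0 8 7 11 3 13 5)(6 9))^8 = (0 8 7 11 3 13 5)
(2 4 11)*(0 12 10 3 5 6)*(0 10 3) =[12, 1, 4, 5, 11, 6, 10, 7, 8, 9, 0, 2, 3] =(0 12 3 5 6 10)(2 4 11)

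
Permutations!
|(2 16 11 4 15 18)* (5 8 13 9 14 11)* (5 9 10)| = |(2 16 9 14 11 4 15 18)(5 8 13 10)| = 8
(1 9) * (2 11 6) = (1 9)(2 11 6) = [0, 9, 11, 3, 4, 5, 2, 7, 8, 1, 10, 6]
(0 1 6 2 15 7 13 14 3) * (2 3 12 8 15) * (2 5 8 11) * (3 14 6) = (0 1 3)(2 5 8 15 7 13 6 14 12 11) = [1, 3, 5, 0, 4, 8, 14, 13, 15, 9, 10, 2, 11, 6, 12, 7]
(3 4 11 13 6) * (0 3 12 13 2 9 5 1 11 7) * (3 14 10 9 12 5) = (0 14 10 9 3 4 7)(1 11 2 12 13 6 5) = [14, 11, 12, 4, 7, 1, 5, 0, 8, 3, 9, 2, 13, 6, 10]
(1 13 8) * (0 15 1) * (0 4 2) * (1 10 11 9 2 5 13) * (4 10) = [15, 1, 0, 3, 5, 13, 6, 7, 10, 2, 11, 9, 12, 8, 14, 4] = (0 15 4 5 13 8 10 11 9 2)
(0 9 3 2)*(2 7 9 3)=(0 3 7 9 2)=[3, 1, 0, 7, 4, 5, 6, 9, 8, 2]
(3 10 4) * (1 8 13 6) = (1 8 13 6)(3 10 4) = [0, 8, 2, 10, 3, 5, 1, 7, 13, 9, 4, 11, 12, 6]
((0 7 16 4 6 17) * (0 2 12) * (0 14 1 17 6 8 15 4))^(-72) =((0 7 16)(1 17 2 12 14)(4 8 15))^(-72) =(1 12 17 14 2)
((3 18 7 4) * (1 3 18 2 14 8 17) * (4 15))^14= (1 2 8)(3 14 17)(4 7)(15 18)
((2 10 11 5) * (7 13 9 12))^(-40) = (13) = ((2 10 11 5)(7 13 9 12))^(-40)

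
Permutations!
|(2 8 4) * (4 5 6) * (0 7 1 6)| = |(0 7 1 6 4 2 8 5)| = 8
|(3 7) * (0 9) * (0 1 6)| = |(0 9 1 6)(3 7)| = 4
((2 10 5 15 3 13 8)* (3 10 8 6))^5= ((2 8)(3 13 6)(5 15 10))^5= (2 8)(3 6 13)(5 10 15)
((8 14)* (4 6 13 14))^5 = ((4 6 13 14 8))^5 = (14)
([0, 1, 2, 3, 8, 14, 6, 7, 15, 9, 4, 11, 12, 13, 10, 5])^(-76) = [0, 1, 2, 3, 15, 10, 6, 7, 5, 9, 8, 11, 12, 13, 4, 14]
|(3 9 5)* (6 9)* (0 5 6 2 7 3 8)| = |(0 5 8)(2 7 3)(6 9)| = 6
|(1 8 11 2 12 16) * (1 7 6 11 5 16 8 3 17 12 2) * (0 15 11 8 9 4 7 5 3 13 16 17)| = 15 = |(0 15 11 1 13 16 5 17 12 9 4 7 6 8 3)|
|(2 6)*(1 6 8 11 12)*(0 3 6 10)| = |(0 3 6 2 8 11 12 1 10)| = 9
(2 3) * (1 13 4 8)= (1 13 4 8)(2 3)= [0, 13, 3, 2, 8, 5, 6, 7, 1, 9, 10, 11, 12, 4]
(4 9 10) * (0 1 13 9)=(0 1 13 9 10 4)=[1, 13, 2, 3, 0, 5, 6, 7, 8, 10, 4, 11, 12, 9]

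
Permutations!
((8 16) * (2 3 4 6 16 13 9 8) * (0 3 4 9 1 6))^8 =(0 2 6 13 9)(1 8 3 4 16)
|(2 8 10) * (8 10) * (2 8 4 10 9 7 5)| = |(2 9 7 5)(4 10 8)| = 12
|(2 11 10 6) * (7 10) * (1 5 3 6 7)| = 6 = |(1 5 3 6 2 11)(7 10)|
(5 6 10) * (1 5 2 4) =(1 5 6 10 2 4) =[0, 5, 4, 3, 1, 6, 10, 7, 8, 9, 2]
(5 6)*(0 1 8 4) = (0 1 8 4)(5 6) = [1, 8, 2, 3, 0, 6, 5, 7, 4]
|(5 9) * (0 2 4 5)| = |(0 2 4 5 9)| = 5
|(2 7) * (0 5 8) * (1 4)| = |(0 5 8)(1 4)(2 7)| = 6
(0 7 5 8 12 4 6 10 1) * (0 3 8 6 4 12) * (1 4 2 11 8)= (12)(0 7 5 6 10 4 2 11 8)(1 3)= [7, 3, 11, 1, 2, 6, 10, 5, 0, 9, 4, 8, 12]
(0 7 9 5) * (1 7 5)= (0 5)(1 7 9)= [5, 7, 2, 3, 4, 0, 6, 9, 8, 1]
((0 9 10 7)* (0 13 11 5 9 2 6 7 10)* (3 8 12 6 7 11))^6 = (0 12 2 6 7 11 13 5 3 9 8)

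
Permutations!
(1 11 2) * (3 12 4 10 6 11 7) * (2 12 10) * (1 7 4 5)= (1 4 2 7 3 10 6 11 12 5)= [0, 4, 7, 10, 2, 1, 11, 3, 8, 9, 6, 12, 5]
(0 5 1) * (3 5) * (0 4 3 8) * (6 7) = [8, 4, 2, 5, 3, 1, 7, 6, 0] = (0 8)(1 4 3 5)(6 7)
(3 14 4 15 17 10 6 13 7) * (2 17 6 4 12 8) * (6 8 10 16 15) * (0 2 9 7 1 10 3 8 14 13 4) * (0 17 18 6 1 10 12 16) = (0 2 18 6 4 1 12 3 13 10 17)(7 8 9)(14 16 15) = [2, 12, 18, 13, 1, 5, 4, 8, 9, 7, 17, 11, 3, 10, 16, 14, 15, 0, 6]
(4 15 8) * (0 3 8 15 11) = (15)(0 3 8 4 11) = [3, 1, 2, 8, 11, 5, 6, 7, 4, 9, 10, 0, 12, 13, 14, 15]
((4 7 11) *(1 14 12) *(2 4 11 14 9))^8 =(1 9 2 4 7 14 12)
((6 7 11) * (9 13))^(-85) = (6 11 7)(9 13)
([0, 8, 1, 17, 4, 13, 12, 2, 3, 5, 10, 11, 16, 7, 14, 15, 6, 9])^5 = (1 5 8 13 3 7 17 2 9)(6 16 12)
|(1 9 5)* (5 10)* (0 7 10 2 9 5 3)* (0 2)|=6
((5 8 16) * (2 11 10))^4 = (2 11 10)(5 8 16)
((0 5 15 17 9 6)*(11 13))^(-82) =(0 15 9)(5 17 6)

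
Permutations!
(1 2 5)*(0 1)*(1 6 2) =(0 6 2 5) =[6, 1, 5, 3, 4, 0, 2]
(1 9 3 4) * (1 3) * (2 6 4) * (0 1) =[1, 9, 6, 2, 3, 5, 4, 7, 8, 0] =(0 1 9)(2 6 4 3)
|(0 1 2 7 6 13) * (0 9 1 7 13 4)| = |(0 7 6 4)(1 2 13 9)| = 4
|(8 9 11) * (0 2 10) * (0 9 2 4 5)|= 15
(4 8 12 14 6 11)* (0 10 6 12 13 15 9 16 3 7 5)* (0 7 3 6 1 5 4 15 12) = (0 10 1 5 7 4 8 13 12 14)(6 11 15 9 16) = [10, 5, 2, 3, 8, 7, 11, 4, 13, 16, 1, 15, 14, 12, 0, 9, 6]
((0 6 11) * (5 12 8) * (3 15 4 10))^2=((0 6 11)(3 15 4 10)(5 12 8))^2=(0 11 6)(3 4)(5 8 12)(10 15)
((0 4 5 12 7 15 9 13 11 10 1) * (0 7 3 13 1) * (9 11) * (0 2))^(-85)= ((0 4 5 12 3 13 9 1 7 15 11 10 2))^(-85)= (0 9 2 13 10 3 11 12 15 5 7 4 1)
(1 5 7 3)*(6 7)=(1 5 6 7 3)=[0, 5, 2, 1, 4, 6, 7, 3]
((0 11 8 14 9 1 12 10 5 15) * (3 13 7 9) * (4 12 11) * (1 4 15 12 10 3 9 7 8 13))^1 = ((0 15)(1 11 13 8 14 9 4 10 5 12 3))^1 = (0 15)(1 11 13 8 14 9 4 10 5 12 3)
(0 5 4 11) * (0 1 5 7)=(0 7)(1 5 4 11)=[7, 5, 2, 3, 11, 4, 6, 0, 8, 9, 10, 1]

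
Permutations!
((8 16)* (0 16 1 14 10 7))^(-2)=((0 16 8 1 14 10 7))^(-2)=(0 10 1 16 7 14 8)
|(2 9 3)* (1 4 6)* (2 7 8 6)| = 8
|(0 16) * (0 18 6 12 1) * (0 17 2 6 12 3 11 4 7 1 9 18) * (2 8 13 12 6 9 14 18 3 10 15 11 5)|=|(0 16)(1 17 8 13 12 14 18 6 10 15 11 4 7)(2 9 3 5)|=52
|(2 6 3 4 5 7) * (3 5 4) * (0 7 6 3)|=|(0 7 2 3)(5 6)|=4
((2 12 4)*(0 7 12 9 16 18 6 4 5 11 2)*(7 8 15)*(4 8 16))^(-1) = ((0 16 18 6 8 15 7 12 5 11 2 9 4))^(-1) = (0 4 9 2 11 5 12 7 15 8 6 18 16)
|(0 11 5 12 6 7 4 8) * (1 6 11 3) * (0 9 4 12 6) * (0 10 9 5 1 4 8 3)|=18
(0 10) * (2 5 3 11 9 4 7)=(0 10)(2 5 3 11 9 4 7)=[10, 1, 5, 11, 7, 3, 6, 2, 8, 4, 0, 9]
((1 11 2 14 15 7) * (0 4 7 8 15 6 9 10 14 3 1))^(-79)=(0 7 4)(1 11 2 3)(6 9 10 14)(8 15)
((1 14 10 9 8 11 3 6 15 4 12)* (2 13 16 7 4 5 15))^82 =(1 4 16 2 3 8 10)(6 11 9 14 12 7 13)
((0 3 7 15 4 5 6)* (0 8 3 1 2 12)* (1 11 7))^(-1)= (0 12 2 1 3 8 6 5 4 15 7 11)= ((0 11 7 15 4 5 6 8 3 1 2 12))^(-1)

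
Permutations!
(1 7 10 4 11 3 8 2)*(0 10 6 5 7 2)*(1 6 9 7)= (0 10 4 11 3 8)(1 2 6 5)(7 9)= [10, 2, 6, 8, 11, 1, 5, 9, 0, 7, 4, 3]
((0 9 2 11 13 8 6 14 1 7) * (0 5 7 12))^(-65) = ((0 9 2 11 13 8 6 14 1 12)(5 7))^(-65) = (0 8)(1 11)(2 14)(5 7)(6 9)(12 13)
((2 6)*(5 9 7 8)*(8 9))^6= ((2 6)(5 8)(7 9))^6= (9)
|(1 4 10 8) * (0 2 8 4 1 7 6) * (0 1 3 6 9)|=|(0 2 8 7 9)(1 3 6)(4 10)|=30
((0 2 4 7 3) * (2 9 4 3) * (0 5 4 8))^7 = ((0 9 8)(2 3 5 4 7))^7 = (0 9 8)(2 5 7 3 4)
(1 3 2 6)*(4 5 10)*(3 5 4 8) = (1 5 10 8 3 2 6) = [0, 5, 6, 2, 4, 10, 1, 7, 3, 9, 8]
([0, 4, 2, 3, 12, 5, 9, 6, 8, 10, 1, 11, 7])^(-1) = [0, 10, 2, 3, 1, 5, 7, 12, 8, 6, 9, 11, 4]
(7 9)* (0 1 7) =[1, 7, 2, 3, 4, 5, 6, 9, 8, 0] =(0 1 7 9)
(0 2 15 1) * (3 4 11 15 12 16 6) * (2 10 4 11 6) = (0 10 4 6 3 11 15 1)(2 12 16) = [10, 0, 12, 11, 6, 5, 3, 7, 8, 9, 4, 15, 16, 13, 14, 1, 2]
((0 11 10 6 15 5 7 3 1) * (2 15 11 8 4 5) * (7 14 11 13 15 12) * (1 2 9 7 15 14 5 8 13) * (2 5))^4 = (0 10 13 6 14 1 11)(2 7 12 3 15 5 9)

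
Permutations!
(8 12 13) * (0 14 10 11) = (0 14 10 11)(8 12 13) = [14, 1, 2, 3, 4, 5, 6, 7, 12, 9, 11, 0, 13, 8, 10]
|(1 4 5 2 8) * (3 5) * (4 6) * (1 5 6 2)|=12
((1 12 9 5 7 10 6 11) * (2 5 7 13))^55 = ((1 12 9 7 10 6 11)(2 5 13))^55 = (1 11 6 10 7 9 12)(2 5 13)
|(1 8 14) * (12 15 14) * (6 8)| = |(1 6 8 12 15 14)| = 6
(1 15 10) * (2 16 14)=(1 15 10)(2 16 14)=[0, 15, 16, 3, 4, 5, 6, 7, 8, 9, 1, 11, 12, 13, 2, 10, 14]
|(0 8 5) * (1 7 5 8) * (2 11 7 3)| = 7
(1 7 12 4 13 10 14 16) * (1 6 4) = [0, 7, 2, 3, 13, 5, 4, 12, 8, 9, 14, 11, 1, 10, 16, 15, 6] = (1 7 12)(4 13 10 14 16 6)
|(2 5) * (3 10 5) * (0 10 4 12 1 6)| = |(0 10 5 2 3 4 12 1 6)| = 9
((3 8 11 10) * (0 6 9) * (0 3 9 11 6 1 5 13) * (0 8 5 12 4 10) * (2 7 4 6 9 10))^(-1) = (0 11 6 12 1)(2 4 7)(3 9 8 13 5)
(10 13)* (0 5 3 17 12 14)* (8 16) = (0 5 3 17 12 14)(8 16)(10 13) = [5, 1, 2, 17, 4, 3, 6, 7, 16, 9, 13, 11, 14, 10, 0, 15, 8, 12]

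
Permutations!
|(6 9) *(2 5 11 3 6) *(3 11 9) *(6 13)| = |(2 5 9)(3 13 6)| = 3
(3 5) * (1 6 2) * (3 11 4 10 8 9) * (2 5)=(1 6 5 11 4 10 8 9 3 2)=[0, 6, 1, 2, 10, 11, 5, 7, 9, 3, 8, 4]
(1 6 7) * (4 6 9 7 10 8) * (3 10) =(1 9 7)(3 10 8 4 6) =[0, 9, 2, 10, 6, 5, 3, 1, 4, 7, 8]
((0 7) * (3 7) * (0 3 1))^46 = ((0 1)(3 7))^46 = (7)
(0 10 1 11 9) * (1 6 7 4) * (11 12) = (0 10 6 7 4 1 12 11 9) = [10, 12, 2, 3, 1, 5, 7, 4, 8, 0, 6, 9, 11]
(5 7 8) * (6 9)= (5 7 8)(6 9)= [0, 1, 2, 3, 4, 7, 9, 8, 5, 6]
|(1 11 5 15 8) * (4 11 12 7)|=|(1 12 7 4 11 5 15 8)|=8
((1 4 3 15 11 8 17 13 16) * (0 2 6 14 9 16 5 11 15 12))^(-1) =(0 12 3 4 1 16 9 14 6 2)(5 13 17 8 11)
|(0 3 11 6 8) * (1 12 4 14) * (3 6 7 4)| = |(0 6 8)(1 12 3 11 7 4 14)| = 21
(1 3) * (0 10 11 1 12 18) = (0 10 11 1 3 12 18) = [10, 3, 2, 12, 4, 5, 6, 7, 8, 9, 11, 1, 18, 13, 14, 15, 16, 17, 0]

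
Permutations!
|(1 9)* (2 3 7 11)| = |(1 9)(2 3 7 11)| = 4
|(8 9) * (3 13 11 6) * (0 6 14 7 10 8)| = 10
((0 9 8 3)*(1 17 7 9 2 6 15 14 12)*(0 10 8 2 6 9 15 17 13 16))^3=((0 6 17 7 15 14 12 1 13 16)(2 9)(3 10 8))^3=(0 7 12 16 17 14 13 6 15 1)(2 9)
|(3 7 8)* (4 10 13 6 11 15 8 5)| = |(3 7 5 4 10 13 6 11 15 8)| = 10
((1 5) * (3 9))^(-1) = ((1 5)(3 9))^(-1) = (1 5)(3 9)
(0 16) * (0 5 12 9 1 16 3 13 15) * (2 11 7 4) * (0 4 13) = (0 3)(1 16 5 12 9)(2 11 7 13 15 4) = [3, 16, 11, 0, 2, 12, 6, 13, 8, 1, 10, 7, 9, 15, 14, 4, 5]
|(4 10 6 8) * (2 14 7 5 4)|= |(2 14 7 5 4 10 6 8)|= 8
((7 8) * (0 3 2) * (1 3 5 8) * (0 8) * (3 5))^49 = (8)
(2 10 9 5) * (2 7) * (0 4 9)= (0 4 9 5 7 2 10)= [4, 1, 10, 3, 9, 7, 6, 2, 8, 5, 0]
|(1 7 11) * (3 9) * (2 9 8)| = 12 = |(1 7 11)(2 9 3 8)|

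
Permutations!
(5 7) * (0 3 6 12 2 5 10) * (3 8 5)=(0 8 5 7 10)(2 3 6 12)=[8, 1, 3, 6, 4, 7, 12, 10, 5, 9, 0, 11, 2]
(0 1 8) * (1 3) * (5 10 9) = (0 3 1 8)(5 10 9) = [3, 8, 2, 1, 4, 10, 6, 7, 0, 5, 9]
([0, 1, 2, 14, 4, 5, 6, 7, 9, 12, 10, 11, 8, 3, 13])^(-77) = [0, 1, 2, 14, 4, 5, 6, 7, 9, 12, 10, 11, 8, 3, 13]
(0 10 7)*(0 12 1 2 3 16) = (0 10 7 12 1 2 3 16) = [10, 2, 3, 16, 4, 5, 6, 12, 8, 9, 7, 11, 1, 13, 14, 15, 0]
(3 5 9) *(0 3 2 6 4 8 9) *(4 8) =(0 3 5)(2 6 8 9) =[3, 1, 6, 5, 4, 0, 8, 7, 9, 2]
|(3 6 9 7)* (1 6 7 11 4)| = 10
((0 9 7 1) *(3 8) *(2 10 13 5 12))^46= (0 7)(1 9)(2 10 13 5 12)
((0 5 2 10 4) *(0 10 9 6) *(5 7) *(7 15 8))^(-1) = (0 6 9 2 5 7 8 15)(4 10)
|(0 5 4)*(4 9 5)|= |(0 4)(5 9)|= 2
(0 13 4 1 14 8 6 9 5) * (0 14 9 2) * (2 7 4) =[13, 9, 0, 3, 1, 14, 7, 4, 6, 5, 10, 11, 12, 2, 8] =(0 13 2)(1 9 5 14 8 6 7 4)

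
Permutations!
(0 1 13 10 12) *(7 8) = [1, 13, 2, 3, 4, 5, 6, 8, 7, 9, 12, 11, 0, 10] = (0 1 13 10 12)(7 8)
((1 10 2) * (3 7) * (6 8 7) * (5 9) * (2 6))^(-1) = ((1 10 6 8 7 3 2)(5 9))^(-1) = (1 2 3 7 8 6 10)(5 9)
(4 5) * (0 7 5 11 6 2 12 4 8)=[7, 1, 12, 3, 11, 8, 2, 5, 0, 9, 10, 6, 4]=(0 7 5 8)(2 12 4 11 6)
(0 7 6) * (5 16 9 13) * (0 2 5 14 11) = (0 7 6 2 5 16 9 13 14 11) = [7, 1, 5, 3, 4, 16, 2, 6, 8, 13, 10, 0, 12, 14, 11, 15, 9]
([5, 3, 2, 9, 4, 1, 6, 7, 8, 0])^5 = (9)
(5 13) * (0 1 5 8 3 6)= (0 1 5 13 8 3 6)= [1, 5, 2, 6, 4, 13, 0, 7, 3, 9, 10, 11, 12, 8]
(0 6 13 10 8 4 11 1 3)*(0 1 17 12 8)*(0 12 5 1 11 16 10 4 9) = (0 6 13 4 16 10 12 8 9)(1 3 11 17 5) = [6, 3, 2, 11, 16, 1, 13, 7, 9, 0, 12, 17, 8, 4, 14, 15, 10, 5]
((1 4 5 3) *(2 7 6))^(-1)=((1 4 5 3)(2 7 6))^(-1)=(1 3 5 4)(2 6 7)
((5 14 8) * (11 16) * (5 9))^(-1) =(5 9 8 14)(11 16)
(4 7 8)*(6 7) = (4 6 7 8) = [0, 1, 2, 3, 6, 5, 7, 8, 4]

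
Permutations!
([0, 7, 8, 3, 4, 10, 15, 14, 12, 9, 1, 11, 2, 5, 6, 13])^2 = (1 14 15 5)(2 12 8)(6 13 10 7)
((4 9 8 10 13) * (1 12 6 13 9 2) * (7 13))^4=(1 13 12 4 6 2 7)(8 10 9)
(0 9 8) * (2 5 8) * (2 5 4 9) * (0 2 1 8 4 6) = [1, 8, 6, 3, 9, 4, 0, 7, 2, 5] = (0 1 8 2 6)(4 9 5)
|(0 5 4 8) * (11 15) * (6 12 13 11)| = |(0 5 4 8)(6 12 13 11 15)| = 20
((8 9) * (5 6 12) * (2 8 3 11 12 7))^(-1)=(2 7 6 5 12 11 3 9 8)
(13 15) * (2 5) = (2 5)(13 15) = [0, 1, 5, 3, 4, 2, 6, 7, 8, 9, 10, 11, 12, 15, 14, 13]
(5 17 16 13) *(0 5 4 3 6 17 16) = (0 5 16 13 4 3 6 17) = [5, 1, 2, 6, 3, 16, 17, 7, 8, 9, 10, 11, 12, 4, 14, 15, 13, 0]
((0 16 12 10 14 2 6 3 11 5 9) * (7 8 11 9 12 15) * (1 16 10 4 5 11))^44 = (0 14 6 9 10 2 3)(1 8 7 15 16)(4 12 5)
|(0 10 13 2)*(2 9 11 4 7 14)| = |(0 10 13 9 11 4 7 14 2)| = 9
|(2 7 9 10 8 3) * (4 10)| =7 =|(2 7 9 4 10 8 3)|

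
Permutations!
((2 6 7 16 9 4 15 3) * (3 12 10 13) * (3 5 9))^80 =((2 6 7 16 3)(4 15 12 10 13 5 9))^80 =(16)(4 10 9 12 5 15 13)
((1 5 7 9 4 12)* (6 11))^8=((1 5 7 9 4 12)(6 11))^8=(1 7 4)(5 9 12)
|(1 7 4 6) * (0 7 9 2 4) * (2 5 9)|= |(0 7)(1 2 4 6)(5 9)|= 4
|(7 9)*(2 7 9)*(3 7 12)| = |(2 12 3 7)| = 4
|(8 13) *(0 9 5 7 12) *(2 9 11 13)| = 9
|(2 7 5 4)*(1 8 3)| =12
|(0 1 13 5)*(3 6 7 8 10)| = 20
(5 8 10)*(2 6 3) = (2 6 3)(5 8 10) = [0, 1, 6, 2, 4, 8, 3, 7, 10, 9, 5]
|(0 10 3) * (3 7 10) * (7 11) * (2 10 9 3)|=|(0 2 10 11 7 9 3)|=7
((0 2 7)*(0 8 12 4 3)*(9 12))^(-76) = ((0 2 7 8 9 12 4 3))^(-76) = (0 9)(2 12)(3 8)(4 7)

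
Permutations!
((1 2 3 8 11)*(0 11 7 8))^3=((0 11 1 2 3)(7 8))^3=(0 2 11 3 1)(7 8)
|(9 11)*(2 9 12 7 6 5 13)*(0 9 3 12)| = 21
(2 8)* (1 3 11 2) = (1 3 11 2 8) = [0, 3, 8, 11, 4, 5, 6, 7, 1, 9, 10, 2]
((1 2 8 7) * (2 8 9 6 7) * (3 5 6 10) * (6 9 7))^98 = (1 2)(3 9)(5 10)(7 8)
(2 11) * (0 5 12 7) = (0 5 12 7)(2 11) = [5, 1, 11, 3, 4, 12, 6, 0, 8, 9, 10, 2, 7]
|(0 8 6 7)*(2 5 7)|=6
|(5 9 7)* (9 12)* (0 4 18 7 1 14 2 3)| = 11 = |(0 4 18 7 5 12 9 1 14 2 3)|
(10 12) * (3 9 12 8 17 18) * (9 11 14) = [0, 1, 2, 11, 4, 5, 6, 7, 17, 12, 8, 14, 10, 13, 9, 15, 16, 18, 3] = (3 11 14 9 12 10 8 17 18)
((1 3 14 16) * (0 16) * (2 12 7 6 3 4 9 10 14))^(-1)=((0 16 1 4 9 10 14)(2 12 7 6 3))^(-1)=(0 14 10 9 4 1 16)(2 3 6 7 12)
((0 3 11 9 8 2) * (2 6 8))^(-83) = (0 11 2 3 9)(6 8)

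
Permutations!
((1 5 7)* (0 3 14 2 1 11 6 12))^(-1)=((0 3 14 2 1 5 7 11 6 12))^(-1)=(0 12 6 11 7 5 1 2 14 3)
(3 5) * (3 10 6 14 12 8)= (3 5 10 6 14 12 8)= [0, 1, 2, 5, 4, 10, 14, 7, 3, 9, 6, 11, 8, 13, 12]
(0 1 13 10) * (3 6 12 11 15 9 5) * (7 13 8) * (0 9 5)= (0 1 8 7 13 10 9)(3 6 12 11 15 5)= [1, 8, 2, 6, 4, 3, 12, 13, 7, 0, 9, 15, 11, 10, 14, 5]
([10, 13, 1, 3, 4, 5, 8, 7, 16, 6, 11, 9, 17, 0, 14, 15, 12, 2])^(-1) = (0 13 1 2 17 12 16 8 6 9 11 10)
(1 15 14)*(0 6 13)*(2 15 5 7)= (0 6 13)(1 5 7 2 15 14)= [6, 5, 15, 3, 4, 7, 13, 2, 8, 9, 10, 11, 12, 0, 1, 14]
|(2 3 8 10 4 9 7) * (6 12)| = |(2 3 8 10 4 9 7)(6 12)| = 14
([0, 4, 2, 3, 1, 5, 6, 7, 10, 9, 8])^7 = (1 4)(8 10)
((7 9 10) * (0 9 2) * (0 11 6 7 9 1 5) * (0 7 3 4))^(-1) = (0 4 3 6 11 2 7 5 1)(9 10)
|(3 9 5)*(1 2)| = 6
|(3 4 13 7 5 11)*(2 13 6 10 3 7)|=12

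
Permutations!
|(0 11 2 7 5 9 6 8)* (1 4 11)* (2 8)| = 5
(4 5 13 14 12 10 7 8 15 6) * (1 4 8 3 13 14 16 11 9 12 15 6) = (1 4 5 14 15)(3 13 16 11 9 12 10 7)(6 8) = [0, 4, 2, 13, 5, 14, 8, 3, 6, 12, 7, 9, 10, 16, 15, 1, 11]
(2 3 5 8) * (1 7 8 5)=(1 7 8 2 3)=[0, 7, 3, 1, 4, 5, 6, 8, 2]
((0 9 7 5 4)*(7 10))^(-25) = (0 4 5 7 10 9)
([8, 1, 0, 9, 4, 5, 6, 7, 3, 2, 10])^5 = (10)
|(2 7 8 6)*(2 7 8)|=4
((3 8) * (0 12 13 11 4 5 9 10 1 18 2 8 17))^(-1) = ((0 12 13 11 4 5 9 10 1 18 2 8 3 17))^(-1) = (0 17 3 8 2 18 1 10 9 5 4 11 13 12)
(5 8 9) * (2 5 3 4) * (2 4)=(2 5 8 9 3)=[0, 1, 5, 2, 4, 8, 6, 7, 9, 3]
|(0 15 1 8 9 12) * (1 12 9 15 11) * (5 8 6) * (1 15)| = |(0 11 15 12)(1 6 5 8)| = 4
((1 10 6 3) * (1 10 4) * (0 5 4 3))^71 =(0 5 4 1 3 10 6)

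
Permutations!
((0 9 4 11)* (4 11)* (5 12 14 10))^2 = (0 11 9)(5 14)(10 12)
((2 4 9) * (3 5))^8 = (2 9 4)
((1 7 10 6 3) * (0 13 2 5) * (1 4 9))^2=((0 13 2 5)(1 7 10 6 3 4 9))^2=(0 2)(1 10 3 9 7 6 4)(5 13)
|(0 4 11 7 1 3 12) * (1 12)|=|(0 4 11 7 12)(1 3)|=10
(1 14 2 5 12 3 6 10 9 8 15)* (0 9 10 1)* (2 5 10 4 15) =(0 9 8 2 10 4 15)(1 14 5 12 3 6) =[9, 14, 10, 6, 15, 12, 1, 7, 2, 8, 4, 11, 3, 13, 5, 0]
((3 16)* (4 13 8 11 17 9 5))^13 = ((3 16)(4 13 8 11 17 9 5))^13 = (3 16)(4 5 9 17 11 8 13)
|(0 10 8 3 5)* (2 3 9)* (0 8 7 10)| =10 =|(2 3 5 8 9)(7 10)|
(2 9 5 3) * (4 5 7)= (2 9 7 4 5 3)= [0, 1, 9, 2, 5, 3, 6, 4, 8, 7]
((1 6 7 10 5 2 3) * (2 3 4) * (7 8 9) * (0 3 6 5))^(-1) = (0 10 7 9 8 6 5 1 3)(2 4) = ((0 3 1 5 6 8 9 7 10)(2 4))^(-1)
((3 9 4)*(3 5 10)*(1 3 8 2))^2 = (1 9 5 8)(2 3 4 10)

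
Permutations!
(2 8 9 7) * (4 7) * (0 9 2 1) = (0 9 4 7 1)(2 8) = [9, 0, 8, 3, 7, 5, 6, 1, 2, 4]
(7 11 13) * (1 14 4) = [0, 14, 2, 3, 1, 5, 6, 11, 8, 9, 10, 13, 12, 7, 4] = (1 14 4)(7 11 13)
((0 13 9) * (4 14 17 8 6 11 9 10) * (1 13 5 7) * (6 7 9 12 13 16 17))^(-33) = (1 17 7 16 8)(4 6 12 10 14 11 13)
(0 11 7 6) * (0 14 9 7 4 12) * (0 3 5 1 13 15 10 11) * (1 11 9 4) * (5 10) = [0, 13, 2, 10, 12, 11, 14, 6, 8, 7, 9, 1, 3, 15, 4, 5] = (1 13 15 5 11)(3 10 9 7 6 14 4 12)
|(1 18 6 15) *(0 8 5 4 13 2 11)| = 28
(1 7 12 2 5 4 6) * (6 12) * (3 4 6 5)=[0, 7, 3, 4, 12, 6, 1, 5, 8, 9, 10, 11, 2]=(1 7 5 6)(2 3 4 12)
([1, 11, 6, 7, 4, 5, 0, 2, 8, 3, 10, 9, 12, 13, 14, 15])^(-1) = [6, 0, 7, 9, 4, 5, 2, 3, 8, 11, 10, 1, 12, 13, 14, 15]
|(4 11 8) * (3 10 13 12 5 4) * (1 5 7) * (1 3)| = |(1 5 4 11 8)(3 10 13 12 7)| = 5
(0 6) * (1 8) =[6, 8, 2, 3, 4, 5, 0, 7, 1] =(0 6)(1 8)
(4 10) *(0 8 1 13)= (0 8 1 13)(4 10)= [8, 13, 2, 3, 10, 5, 6, 7, 1, 9, 4, 11, 12, 0]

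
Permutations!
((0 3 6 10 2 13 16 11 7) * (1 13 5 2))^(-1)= (0 7 11 16 13 1 10 6 3)(2 5)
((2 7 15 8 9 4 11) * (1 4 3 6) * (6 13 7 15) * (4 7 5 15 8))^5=((1 7 6)(2 8 9 3 13 5 15 4 11))^5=(1 6 7)(2 5 8 15 9 4 3 11 13)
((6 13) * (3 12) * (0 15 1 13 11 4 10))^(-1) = (0 10 4 11 6 13 1 15)(3 12)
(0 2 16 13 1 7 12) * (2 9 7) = (0 9 7 12)(1 2 16 13) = [9, 2, 16, 3, 4, 5, 6, 12, 8, 7, 10, 11, 0, 1, 14, 15, 13]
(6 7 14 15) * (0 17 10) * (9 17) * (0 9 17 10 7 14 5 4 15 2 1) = [17, 0, 1, 3, 15, 4, 14, 5, 8, 10, 9, 11, 12, 13, 2, 6, 16, 7] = (0 17 7 5 4 15 6 14 2 1)(9 10)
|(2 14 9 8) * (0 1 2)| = |(0 1 2 14 9 8)| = 6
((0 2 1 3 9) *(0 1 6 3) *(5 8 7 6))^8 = (0 1 9 3 6 7 8 5 2)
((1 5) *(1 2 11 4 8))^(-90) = (11)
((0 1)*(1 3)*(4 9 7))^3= ((0 3 1)(4 9 7))^3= (9)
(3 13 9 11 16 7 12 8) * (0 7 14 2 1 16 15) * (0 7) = (1 16 14 2)(3 13 9 11 15 7 12 8) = [0, 16, 1, 13, 4, 5, 6, 12, 3, 11, 10, 15, 8, 9, 2, 7, 14]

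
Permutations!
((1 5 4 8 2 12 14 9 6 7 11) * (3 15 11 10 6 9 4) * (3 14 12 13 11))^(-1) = ((1 5 14 4 8 2 13 11)(3 15)(6 7 10))^(-1) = (1 11 13 2 8 4 14 5)(3 15)(6 10 7)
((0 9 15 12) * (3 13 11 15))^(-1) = (0 12 15 11 13 3 9)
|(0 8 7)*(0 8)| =|(7 8)| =2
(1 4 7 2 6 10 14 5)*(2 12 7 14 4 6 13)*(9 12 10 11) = [0, 6, 13, 3, 14, 1, 11, 10, 8, 12, 4, 9, 7, 2, 5] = (1 6 11 9 12 7 10 4 14 5)(2 13)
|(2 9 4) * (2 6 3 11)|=|(2 9 4 6 3 11)|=6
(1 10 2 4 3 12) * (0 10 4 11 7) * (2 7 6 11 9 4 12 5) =[10, 12, 9, 5, 3, 2, 11, 0, 8, 4, 7, 6, 1] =(0 10 7)(1 12)(2 9 4 3 5)(6 11)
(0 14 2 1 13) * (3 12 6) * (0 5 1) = (0 14 2)(1 13 5)(3 12 6) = [14, 13, 0, 12, 4, 1, 3, 7, 8, 9, 10, 11, 6, 5, 2]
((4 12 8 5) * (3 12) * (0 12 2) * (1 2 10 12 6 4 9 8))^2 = ((0 6 4 3 10 12 1 2)(5 9 8))^2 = (0 4 10 1)(2 6 3 12)(5 8 9)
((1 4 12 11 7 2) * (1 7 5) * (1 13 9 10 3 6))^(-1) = (1 6 3 10 9 13 5 11 12 4)(2 7)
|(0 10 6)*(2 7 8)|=3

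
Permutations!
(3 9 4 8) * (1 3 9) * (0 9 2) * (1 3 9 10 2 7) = (0 10 2)(1 9 4 8 7) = [10, 9, 0, 3, 8, 5, 6, 1, 7, 4, 2]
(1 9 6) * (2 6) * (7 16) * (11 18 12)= (1 9 2 6)(7 16)(11 18 12)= [0, 9, 6, 3, 4, 5, 1, 16, 8, 2, 10, 18, 11, 13, 14, 15, 7, 17, 12]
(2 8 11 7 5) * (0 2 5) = (0 2 8 11 7) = [2, 1, 8, 3, 4, 5, 6, 0, 11, 9, 10, 7]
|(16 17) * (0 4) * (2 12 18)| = |(0 4)(2 12 18)(16 17)| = 6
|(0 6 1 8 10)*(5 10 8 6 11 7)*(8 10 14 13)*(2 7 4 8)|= 10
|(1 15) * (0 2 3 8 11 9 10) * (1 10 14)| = |(0 2 3 8 11 9 14 1 15 10)| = 10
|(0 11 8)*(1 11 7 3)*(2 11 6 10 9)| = 10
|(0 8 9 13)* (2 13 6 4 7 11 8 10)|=|(0 10 2 13)(4 7 11 8 9 6)|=12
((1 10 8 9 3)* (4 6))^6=((1 10 8 9 3)(4 6))^6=(1 10 8 9 3)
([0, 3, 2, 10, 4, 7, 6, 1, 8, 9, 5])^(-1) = (1 7 5 10 3)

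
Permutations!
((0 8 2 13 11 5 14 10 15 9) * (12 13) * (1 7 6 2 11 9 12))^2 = (0 11 14 15 13)(1 6)(2 7)(5 10 12 9 8)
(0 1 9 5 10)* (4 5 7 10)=[1, 9, 2, 3, 5, 4, 6, 10, 8, 7, 0]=(0 1 9 7 10)(4 5)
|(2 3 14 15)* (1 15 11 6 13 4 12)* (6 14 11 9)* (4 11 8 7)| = |(1 15 2 3 8 7 4 12)(6 13 11 14 9)| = 40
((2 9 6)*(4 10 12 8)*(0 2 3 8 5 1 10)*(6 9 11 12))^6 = ((0 2 11 12 5 1 10 6 3 8 4))^6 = (0 10 2 6 11 3 12 8 5 4 1)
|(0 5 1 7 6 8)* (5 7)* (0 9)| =|(0 7 6 8 9)(1 5)| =10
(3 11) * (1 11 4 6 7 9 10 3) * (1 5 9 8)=(1 11 5 9 10 3 4 6 7 8)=[0, 11, 2, 4, 6, 9, 7, 8, 1, 10, 3, 5]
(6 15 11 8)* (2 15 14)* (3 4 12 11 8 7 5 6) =(2 15 8 3 4 12 11 7 5 6 14) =[0, 1, 15, 4, 12, 6, 14, 5, 3, 9, 10, 7, 11, 13, 2, 8]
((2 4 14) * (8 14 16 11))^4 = (2 8 16)(4 14 11)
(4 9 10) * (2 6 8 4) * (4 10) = (2 6 8 10)(4 9) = [0, 1, 6, 3, 9, 5, 8, 7, 10, 4, 2]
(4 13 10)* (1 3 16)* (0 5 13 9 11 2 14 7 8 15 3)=(0 5 13 10 4 9 11 2 14 7 8 15 3 16 1)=[5, 0, 14, 16, 9, 13, 6, 8, 15, 11, 4, 2, 12, 10, 7, 3, 1]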